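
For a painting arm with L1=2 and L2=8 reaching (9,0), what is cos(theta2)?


Given: L1 = 2, L2 = 8, target (x, y) = (9, 0)
Using cos(theta2) = (x^2 + y^2 - L1^2 - L2^2) / (2*L1*L2)
x^2 + y^2 = 9^2 + 0 = 81
L1^2 + L2^2 = 4 + 64 = 68
Numerator = 81 - 68 = 13
Denominator = 2*2*8 = 32
cos(theta2) = 13/32 = 13/32

13/32


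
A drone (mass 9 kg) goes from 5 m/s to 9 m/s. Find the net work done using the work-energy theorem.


Given: m = 9 kg, v0 = 5 m/s, v = 9 m/s
Using W = (1/2)*m*(v^2 - v0^2)
v^2 = 9^2 = 81
v0^2 = 5^2 = 25
v^2 - v0^2 = 81 - 25 = 56
W = (1/2)*9*56 = 252 J

252 J


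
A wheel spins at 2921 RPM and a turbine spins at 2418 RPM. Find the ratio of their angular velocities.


Given: RPM_A = 2921, RPM_B = 2418
omega = 2*pi*RPM/60, so omega_A/omega_B = RPM_A / RPM_B
omega_A/omega_B = 2921 / 2418
omega_A/omega_B = 2921/2418

2921/2418


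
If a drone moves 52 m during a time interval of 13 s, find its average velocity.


Given: distance d = 52 m, time t = 13 s
Using v = d / t
v = 52 / 13
v = 4 m/s

4 m/s


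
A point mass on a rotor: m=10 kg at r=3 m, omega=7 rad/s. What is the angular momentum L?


Given: m = 10 kg, r = 3 m, omega = 7 rad/s
For a point mass: I = m*r^2
I = 10*3^2 = 10*9 = 90
L = I*omega = 90*7
L = 630 kg*m^2/s

630 kg*m^2/s


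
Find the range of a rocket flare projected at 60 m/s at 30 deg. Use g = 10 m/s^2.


Given: v0 = 60 m/s, theta = 30 deg, g = 10 m/s^2
sin(2*30) = sin(60) = sqrt(3)/2
Using R = v0^2 * sin(2*theta) / g
R = 60^2 * (sqrt(3)/2) / 10
R = 3600 * sqrt(3) / 20
R = 180*sqrt(3) m

180*sqrt(3) m


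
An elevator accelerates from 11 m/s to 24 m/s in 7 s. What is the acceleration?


Given: initial velocity v0 = 11 m/s, final velocity v = 24 m/s, time t = 7 s
Using a = (v - v0) / t
a = (24 - 11) / 7
a = 13 / 7
a = 13/7 m/s^2

13/7 m/s^2


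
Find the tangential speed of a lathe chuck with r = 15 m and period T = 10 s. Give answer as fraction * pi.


Given: radius r = 15 m, period T = 10 s
Using v = 2*pi*r / T
v = 2*pi*15 / 10
v = 30*pi / 10
v = 3*pi m/s

3*pi m/s


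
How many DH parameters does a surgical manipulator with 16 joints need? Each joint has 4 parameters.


Given: 16 joints, 4 DH parameters per joint (d, theta, a, alpha)
Total DH parameters = number_of_joints * 4
Total = 16 * 4
Total = 64

64


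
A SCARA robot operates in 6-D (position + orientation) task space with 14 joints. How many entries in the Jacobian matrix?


Given: task space dimension = 6, joints = 14
Jacobian is a 6 x 14 matrix
Total entries = rows * columns
Total = 6 * 14
Total = 84

84


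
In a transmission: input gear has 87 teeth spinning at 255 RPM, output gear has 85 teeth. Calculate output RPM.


Given: N1 = 87 teeth, w1 = 255 RPM, N2 = 85 teeth
Using N1*w1 = N2*w2
w2 = N1*w1 / N2
w2 = 87*255 / 85
w2 = 22185 / 85
w2 = 261 RPM

261 RPM


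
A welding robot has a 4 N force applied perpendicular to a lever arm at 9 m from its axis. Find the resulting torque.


Given: F = 4 N, r = 9 m, angle = 90 deg (perpendicular)
Using tau = F * r * sin(90)
sin(90) = 1
tau = 4 * 9 * 1
tau = 36 Nm

36 Nm


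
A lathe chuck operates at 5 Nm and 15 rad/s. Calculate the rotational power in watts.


Given: tau = 5 Nm, omega = 15 rad/s
Using P = tau * omega
P = 5 * 15
P = 75 W

75 W


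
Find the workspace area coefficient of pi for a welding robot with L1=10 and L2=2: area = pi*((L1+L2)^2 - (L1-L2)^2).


Given: L1 = 10, L2 = 2
(L1+L2)^2 = (12)^2 = 144
(L1-L2)^2 = (8)^2 = 64
Difference = 144 - 64 = 80
This equals 4*L1*L2 = 4*10*2 = 80
Workspace area = 80*pi

80


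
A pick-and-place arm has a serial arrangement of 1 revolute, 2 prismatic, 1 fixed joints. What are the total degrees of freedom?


Given: serial robot with 1 revolute, 2 prismatic, 1 fixed joints
DOF contribution per joint type: revolute=1, prismatic=1, spherical=3, fixed=0
DOF = 1*1 + 2*1 + 1*0
DOF = 3

3


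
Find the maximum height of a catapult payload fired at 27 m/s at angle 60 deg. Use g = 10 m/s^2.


Given: v0 = 27 m/s, theta = 60 deg, g = 10 m/s^2
sin^2(60) = 3/4
Using H = v0^2 * sin^2(theta) / (2*g)
H = 27^2 * 3/4 / (2*10)
H = 729 * 3/4 / 20
H = 2187/4 / 20
H = 2187/80 m

2187/80 m


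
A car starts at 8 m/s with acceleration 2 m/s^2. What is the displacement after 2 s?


Given: v0 = 8 m/s, a = 2 m/s^2, t = 2 s
Using s = v0*t + (1/2)*a*t^2
s = 8*2 + (1/2)*2*2^2
s = 16 + (1/2)*8
s = 16 + 4
s = 20

20 m


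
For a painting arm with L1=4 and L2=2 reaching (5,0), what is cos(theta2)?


Given: L1 = 4, L2 = 2, target (x, y) = (5, 0)
Using cos(theta2) = (x^2 + y^2 - L1^2 - L2^2) / (2*L1*L2)
x^2 + y^2 = 5^2 + 0 = 25
L1^2 + L2^2 = 16 + 4 = 20
Numerator = 25 - 20 = 5
Denominator = 2*4*2 = 16
cos(theta2) = 5/16 = 5/16

5/16


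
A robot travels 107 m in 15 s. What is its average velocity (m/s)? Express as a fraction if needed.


Given: distance d = 107 m, time t = 15 s
Using v = d / t
v = 107 / 15
v = 107/15 m/s

107/15 m/s


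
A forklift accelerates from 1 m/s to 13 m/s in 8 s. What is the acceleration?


Given: initial velocity v0 = 1 m/s, final velocity v = 13 m/s, time t = 8 s
Using a = (v - v0) / t
a = (13 - 1) / 8
a = 12 / 8
a = 3/2 m/s^2

3/2 m/s^2


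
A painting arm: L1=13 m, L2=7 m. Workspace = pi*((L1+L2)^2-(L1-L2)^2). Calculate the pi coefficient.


Given: L1 = 13, L2 = 7
(L1+L2)^2 = (20)^2 = 400
(L1-L2)^2 = (6)^2 = 36
Difference = 400 - 36 = 364
This equals 4*L1*L2 = 4*13*7 = 364
Workspace area = 364*pi

364


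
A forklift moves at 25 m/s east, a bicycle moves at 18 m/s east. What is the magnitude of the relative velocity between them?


Given: v_A = 25 m/s east, v_B = 18 m/s east
Both move in the same direction; relative speed = |v_A - v_B|
|25 - 18| = |7|
= 7 m/s

7 m/s


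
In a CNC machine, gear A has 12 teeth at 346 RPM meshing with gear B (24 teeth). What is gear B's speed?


Given: N1 = 12 teeth, w1 = 346 RPM, N2 = 24 teeth
Using N1*w1 = N2*w2
w2 = N1*w1 / N2
w2 = 12*346 / 24
w2 = 4152 / 24
w2 = 173 RPM

173 RPM


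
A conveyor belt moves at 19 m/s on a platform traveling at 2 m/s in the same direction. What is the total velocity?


Given: object velocity = 19 m/s, platform velocity = 2 m/s (same direction)
Using classical velocity addition: v_total = v_object + v_platform
v_total = 19 + 2
v_total = 21 m/s

21 m/s


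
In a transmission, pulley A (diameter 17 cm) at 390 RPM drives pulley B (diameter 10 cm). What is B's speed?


Given: D1 = 17 cm, w1 = 390 RPM, D2 = 10 cm
Using D1*w1 = D2*w2
w2 = D1*w1 / D2
w2 = 17*390 / 10
w2 = 6630 / 10
w2 = 663 RPM

663 RPM


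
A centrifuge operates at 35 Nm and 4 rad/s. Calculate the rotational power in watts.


Given: tau = 35 Nm, omega = 4 rad/s
Using P = tau * omega
P = 35 * 4
P = 140 W

140 W


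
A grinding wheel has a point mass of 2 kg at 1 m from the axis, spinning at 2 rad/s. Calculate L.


Given: m = 2 kg, r = 1 m, omega = 2 rad/s
For a point mass: I = m*r^2
I = 2*1^2 = 2*1 = 2
L = I*omega = 2*2
L = 4 kg*m^2/s

4 kg*m^2/s


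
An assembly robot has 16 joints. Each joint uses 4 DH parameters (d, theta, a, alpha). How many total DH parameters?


Given: 16 joints, 4 DH parameters per joint (d, theta, a, alpha)
Total DH parameters = number_of_joints * 4
Total = 16 * 4
Total = 64

64


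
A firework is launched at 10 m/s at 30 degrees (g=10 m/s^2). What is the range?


Given: v0 = 10 m/s, theta = 30 deg, g = 10 m/s^2
sin(2*30) = sin(60) = sqrt(3)/2
Using R = v0^2 * sin(2*theta) / g
R = 10^2 * (sqrt(3)/2) / 10
R = 100 * sqrt(3) / 20
R = 5*sqrt(3) m

5*sqrt(3) m


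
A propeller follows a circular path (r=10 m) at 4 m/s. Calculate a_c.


Given: v = 4 m/s, r = 10 m
Using a_c = v^2 / r
a_c = 4^2 / 10
a_c = 16 / 10
a_c = 8/5 m/s^2

8/5 m/s^2


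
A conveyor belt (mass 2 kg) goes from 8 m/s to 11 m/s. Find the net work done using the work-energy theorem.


Given: m = 2 kg, v0 = 8 m/s, v = 11 m/s
Using W = (1/2)*m*(v^2 - v0^2)
v^2 = 11^2 = 121
v0^2 = 8^2 = 64
v^2 - v0^2 = 121 - 64 = 57
W = (1/2)*2*57 = 57 J

57 J


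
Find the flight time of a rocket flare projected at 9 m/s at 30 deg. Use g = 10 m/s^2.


Given: v0 = 9 m/s, theta = 30 deg, g = 10 m/s^2
sin(30) = 1/2
Using T = 2*v0*sin(theta) / g
T = 2*9*1/2 / 10
T = 9 / 10
T = 9/10 s

9/10 s


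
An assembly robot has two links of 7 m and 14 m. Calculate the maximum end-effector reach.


Given: L1 = 7 m, L2 = 14 m
For a 2-link planar arm, max reach = L1 + L2 (fully extended)
Max reach = 7 + 14
Max reach = 21 m

21 m


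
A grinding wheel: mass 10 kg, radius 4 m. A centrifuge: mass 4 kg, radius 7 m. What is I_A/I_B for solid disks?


Given: M1=10 kg, R1=4 m, M2=4 kg, R2=7 m
For a disk: I = (1/2)*M*R^2, so I_A/I_B = (M1*R1^2)/(M2*R2^2)
M1*R1^2 = 10*16 = 160
M2*R2^2 = 4*49 = 196
I_A/I_B = 160/196 = 40/49

40/49


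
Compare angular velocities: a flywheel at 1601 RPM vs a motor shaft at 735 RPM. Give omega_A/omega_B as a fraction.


Given: RPM_A = 1601, RPM_B = 735
omega = 2*pi*RPM/60, so omega_A/omega_B = RPM_A / RPM_B
omega_A/omega_B = 1601 / 735
omega_A/omega_B = 1601/735

1601/735


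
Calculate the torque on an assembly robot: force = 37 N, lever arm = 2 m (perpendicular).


Given: F = 37 N, r = 2 m, angle = 90 deg (perpendicular)
Using tau = F * r * sin(90)
sin(90) = 1
tau = 37 * 2 * 1
tau = 74 Nm

74 Nm


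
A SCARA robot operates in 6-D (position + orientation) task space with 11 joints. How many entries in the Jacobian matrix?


Given: task space dimension = 6, joints = 11
Jacobian is a 6 x 11 matrix
Total entries = rows * columns
Total = 6 * 11
Total = 66

66


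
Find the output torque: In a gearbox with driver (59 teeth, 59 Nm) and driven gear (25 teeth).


Given: N1 = 59, N2 = 25, T1 = 59 Nm
Using T2/T1 = N2/N1
T2 = T1 * N2 / N1
T2 = 59 * 25 / 59
T2 = 1475 / 59
T2 = 25 Nm

25 Nm


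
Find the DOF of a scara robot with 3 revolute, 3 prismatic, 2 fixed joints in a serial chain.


Given: serial robot with 3 revolute, 3 prismatic, 2 fixed joints
DOF contribution per joint type: revolute=1, prismatic=1, spherical=3, fixed=0
DOF = 3*1 + 3*1 + 2*0
DOF = 6

6


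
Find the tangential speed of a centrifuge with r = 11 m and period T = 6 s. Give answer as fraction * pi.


Given: radius r = 11 m, period T = 6 s
Using v = 2*pi*r / T
v = 2*pi*11 / 6
v = 22*pi / 6
v = 11/3*pi m/s

11/3*pi m/s


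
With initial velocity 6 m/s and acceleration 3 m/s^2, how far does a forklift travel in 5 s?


Given: v0 = 6 m/s, a = 3 m/s^2, t = 5 s
Using s = v0*t + (1/2)*a*t^2
s = 6*5 + (1/2)*3*5^2
s = 30 + (1/2)*75
s = 30 + 75/2
s = 135/2

135/2 m


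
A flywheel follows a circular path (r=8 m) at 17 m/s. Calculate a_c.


Given: v = 17 m/s, r = 8 m
Using a_c = v^2 / r
a_c = 17^2 / 8
a_c = 289 / 8
a_c = 289/8 m/s^2

289/8 m/s^2


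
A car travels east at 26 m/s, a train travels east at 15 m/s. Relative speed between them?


Given: v_A = 26 m/s east, v_B = 15 m/s east
Both move in the same direction; relative speed = |v_A - v_B|
|26 - 15| = |11|
= 11 m/s

11 m/s


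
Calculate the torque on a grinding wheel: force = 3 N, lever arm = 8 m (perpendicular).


Given: F = 3 N, r = 8 m, angle = 90 deg (perpendicular)
Using tau = F * r * sin(90)
sin(90) = 1
tau = 3 * 8 * 1
tau = 24 Nm

24 Nm


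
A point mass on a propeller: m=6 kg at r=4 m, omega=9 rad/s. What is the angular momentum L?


Given: m = 6 kg, r = 4 m, omega = 9 rad/s
For a point mass: I = m*r^2
I = 6*4^2 = 6*16 = 96
L = I*omega = 96*9
L = 864 kg*m^2/s

864 kg*m^2/s


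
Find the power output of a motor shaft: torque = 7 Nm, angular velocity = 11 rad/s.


Given: tau = 7 Nm, omega = 11 rad/s
Using P = tau * omega
P = 7 * 11
P = 77 W

77 W


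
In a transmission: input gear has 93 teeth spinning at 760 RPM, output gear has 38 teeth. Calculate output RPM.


Given: N1 = 93 teeth, w1 = 760 RPM, N2 = 38 teeth
Using N1*w1 = N2*w2
w2 = N1*w1 / N2
w2 = 93*760 / 38
w2 = 70680 / 38
w2 = 1860 RPM

1860 RPM


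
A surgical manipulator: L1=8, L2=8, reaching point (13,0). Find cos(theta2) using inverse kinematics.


Given: L1 = 8, L2 = 8, target (x, y) = (13, 0)
Using cos(theta2) = (x^2 + y^2 - L1^2 - L2^2) / (2*L1*L2)
x^2 + y^2 = 13^2 + 0 = 169
L1^2 + L2^2 = 64 + 64 = 128
Numerator = 169 - 128 = 41
Denominator = 2*8*8 = 128
cos(theta2) = 41/128 = 41/128

41/128


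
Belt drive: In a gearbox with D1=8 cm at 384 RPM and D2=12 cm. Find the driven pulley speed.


Given: D1 = 8 cm, w1 = 384 RPM, D2 = 12 cm
Using D1*w1 = D2*w2
w2 = D1*w1 / D2
w2 = 8*384 / 12
w2 = 3072 / 12
w2 = 256 RPM

256 RPM


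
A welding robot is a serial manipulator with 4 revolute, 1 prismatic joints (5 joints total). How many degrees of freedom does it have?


Given: serial robot with 4 revolute, 1 prismatic joints
DOF contribution per joint type: revolute=1, prismatic=1, spherical=3, fixed=0
DOF = 4*1 + 1*1
DOF = 5

5


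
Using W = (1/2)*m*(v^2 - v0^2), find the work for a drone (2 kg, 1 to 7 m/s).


Given: m = 2 kg, v0 = 1 m/s, v = 7 m/s
Using W = (1/2)*m*(v^2 - v0^2)
v^2 = 7^2 = 49
v0^2 = 1^2 = 1
v^2 - v0^2 = 49 - 1 = 48
W = (1/2)*2*48 = 48 J

48 J


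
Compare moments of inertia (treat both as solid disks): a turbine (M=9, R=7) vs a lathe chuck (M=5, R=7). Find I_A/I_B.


Given: M1=9 kg, R1=7 m, M2=5 kg, R2=7 m
For a disk: I = (1/2)*M*R^2, so I_A/I_B = (M1*R1^2)/(M2*R2^2)
M1*R1^2 = 9*49 = 441
M2*R2^2 = 5*49 = 245
I_A/I_B = 441/245 = 9/5

9/5


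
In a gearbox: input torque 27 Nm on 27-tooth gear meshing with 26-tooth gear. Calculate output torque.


Given: N1 = 27, N2 = 26, T1 = 27 Nm
Using T2/T1 = N2/N1
T2 = T1 * N2 / N1
T2 = 27 * 26 / 27
T2 = 702 / 27
T2 = 26 Nm

26 Nm


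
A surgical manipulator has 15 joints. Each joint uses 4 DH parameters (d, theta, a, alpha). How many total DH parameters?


Given: 15 joints, 4 DH parameters per joint (d, theta, a, alpha)
Total DH parameters = number_of_joints * 4
Total = 15 * 4
Total = 60

60


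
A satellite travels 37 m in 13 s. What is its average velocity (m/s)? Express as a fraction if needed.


Given: distance d = 37 m, time t = 13 s
Using v = d / t
v = 37 / 13
v = 37/13 m/s

37/13 m/s


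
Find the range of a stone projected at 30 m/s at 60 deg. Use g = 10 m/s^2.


Given: v0 = 30 m/s, theta = 60 deg, g = 10 m/s^2
sin(2*60) = sin(120) = sqrt(3)/2
Using R = v0^2 * sin(2*theta) / g
R = 30^2 * (sqrt(3)/2) / 10
R = 900 * sqrt(3) / 20
R = 45*sqrt(3) m

45*sqrt(3) m


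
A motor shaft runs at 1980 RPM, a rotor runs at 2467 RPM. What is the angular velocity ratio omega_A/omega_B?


Given: RPM_A = 1980, RPM_B = 2467
omega = 2*pi*RPM/60, so omega_A/omega_B = RPM_A / RPM_B
omega_A/omega_B = 1980 / 2467
omega_A/omega_B = 1980/2467

1980/2467


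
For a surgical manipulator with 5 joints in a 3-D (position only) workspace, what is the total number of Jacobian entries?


Given: task space dimension = 3, joints = 5
Jacobian is a 3 x 5 matrix
Total entries = rows * columns
Total = 3 * 5
Total = 15

15


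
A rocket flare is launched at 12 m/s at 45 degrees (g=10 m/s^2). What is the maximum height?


Given: v0 = 12 m/s, theta = 45 deg, g = 10 m/s^2
sin^2(45) = 1/2
Using H = v0^2 * sin^2(theta) / (2*g)
H = 12^2 * 1/2 / (2*10)
H = 144 * 1/2 / 20
H = 72 / 20
H = 18/5 m

18/5 m


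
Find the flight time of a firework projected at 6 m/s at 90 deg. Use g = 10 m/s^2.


Given: v0 = 6 m/s, theta = 90 deg, g = 10 m/s^2
sin(90) = 1
Using T = 2*v0*sin(theta) / g
T = 2*6*1 / 10
T = 12 / 10
T = 6/5 s

6/5 s


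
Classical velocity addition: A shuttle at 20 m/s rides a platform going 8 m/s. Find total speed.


Given: object velocity = 20 m/s, platform velocity = 8 m/s (same direction)
Using classical velocity addition: v_total = v_object + v_platform
v_total = 20 + 8
v_total = 28 m/s

28 m/s


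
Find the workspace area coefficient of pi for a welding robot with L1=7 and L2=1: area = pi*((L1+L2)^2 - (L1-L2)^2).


Given: L1 = 7, L2 = 1
(L1+L2)^2 = (8)^2 = 64
(L1-L2)^2 = (6)^2 = 36
Difference = 64 - 36 = 28
This equals 4*L1*L2 = 4*7*1 = 28
Workspace area = 28*pi

28


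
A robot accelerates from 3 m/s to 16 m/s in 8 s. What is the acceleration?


Given: initial velocity v0 = 3 m/s, final velocity v = 16 m/s, time t = 8 s
Using a = (v - v0) / t
a = (16 - 3) / 8
a = 13 / 8
a = 13/8 m/s^2

13/8 m/s^2


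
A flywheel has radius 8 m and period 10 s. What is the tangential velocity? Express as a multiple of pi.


Given: radius r = 8 m, period T = 10 s
Using v = 2*pi*r / T
v = 2*pi*8 / 10
v = 16*pi / 10
v = 8/5*pi m/s

8/5*pi m/s


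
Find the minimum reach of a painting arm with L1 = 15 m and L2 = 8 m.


Given: L1 = 15 m, L2 = 8 m
For a 2-link planar arm, min reach = |L1 - L2| (second link folded back)
Min reach = |15 - 8|
Min reach = 7 m

7 m


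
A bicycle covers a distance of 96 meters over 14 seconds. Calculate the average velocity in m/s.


Given: distance d = 96 m, time t = 14 s
Using v = d / t
v = 96 / 14
v = 48/7 m/s

48/7 m/s


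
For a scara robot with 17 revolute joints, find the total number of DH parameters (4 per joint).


Given: 17 joints, 4 DH parameters per joint (d, theta, a, alpha)
Total DH parameters = number_of_joints * 4
Total = 17 * 4
Total = 68

68


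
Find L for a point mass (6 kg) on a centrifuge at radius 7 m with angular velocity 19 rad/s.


Given: m = 6 kg, r = 7 m, omega = 19 rad/s
For a point mass: I = m*r^2
I = 6*7^2 = 6*49 = 294
L = I*omega = 294*19
L = 5586 kg*m^2/s

5586 kg*m^2/s


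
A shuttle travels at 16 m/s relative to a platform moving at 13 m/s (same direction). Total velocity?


Given: object velocity = 16 m/s, platform velocity = 13 m/s (same direction)
Using classical velocity addition: v_total = v_object + v_platform
v_total = 16 + 13
v_total = 29 m/s

29 m/s


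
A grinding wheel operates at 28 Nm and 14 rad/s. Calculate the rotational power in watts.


Given: tau = 28 Nm, omega = 14 rad/s
Using P = tau * omega
P = 28 * 14
P = 392 W

392 W


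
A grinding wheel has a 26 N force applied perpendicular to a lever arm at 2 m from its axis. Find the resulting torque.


Given: F = 26 N, r = 2 m, angle = 90 deg (perpendicular)
Using tau = F * r * sin(90)
sin(90) = 1
tau = 26 * 2 * 1
tau = 52 Nm

52 Nm


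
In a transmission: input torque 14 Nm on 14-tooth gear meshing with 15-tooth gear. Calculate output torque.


Given: N1 = 14, N2 = 15, T1 = 14 Nm
Using T2/T1 = N2/N1
T2 = T1 * N2 / N1
T2 = 14 * 15 / 14
T2 = 210 / 14
T2 = 15 Nm

15 Nm


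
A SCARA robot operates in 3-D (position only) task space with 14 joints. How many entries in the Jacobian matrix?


Given: task space dimension = 3, joints = 14
Jacobian is a 3 x 14 matrix
Total entries = rows * columns
Total = 3 * 14
Total = 42

42


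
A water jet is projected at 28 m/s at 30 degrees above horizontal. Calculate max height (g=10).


Given: v0 = 28 m/s, theta = 30 deg, g = 10 m/s^2
sin^2(30) = 1/4
Using H = v0^2 * sin^2(theta) / (2*g)
H = 28^2 * 1/4 / (2*10)
H = 784 * 1/4 / 20
H = 196 / 20
H = 49/5 m

49/5 m


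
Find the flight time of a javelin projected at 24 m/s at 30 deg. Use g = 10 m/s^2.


Given: v0 = 24 m/s, theta = 30 deg, g = 10 m/s^2
sin(30) = 1/2
Using T = 2*v0*sin(theta) / g
T = 2*24*1/2 / 10
T = 24 / 10
T = 12/5 s

12/5 s


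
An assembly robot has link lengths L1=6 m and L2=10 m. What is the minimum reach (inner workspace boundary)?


Given: L1 = 6 m, L2 = 10 m
For a 2-link planar arm, min reach = |L1 - L2| (second link folded back)
Min reach = |6 - 10|
Min reach = 4 m

4 m


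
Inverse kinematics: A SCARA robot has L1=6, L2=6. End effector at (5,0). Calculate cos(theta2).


Given: L1 = 6, L2 = 6, target (x, y) = (5, 0)
Using cos(theta2) = (x^2 + y^2 - L1^2 - L2^2) / (2*L1*L2)
x^2 + y^2 = 5^2 + 0 = 25
L1^2 + L2^2 = 36 + 36 = 72
Numerator = 25 - 72 = -47
Denominator = 2*6*6 = 72
cos(theta2) = -47/72 = -47/72

-47/72


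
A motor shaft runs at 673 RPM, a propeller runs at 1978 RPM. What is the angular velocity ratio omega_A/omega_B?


Given: RPM_A = 673, RPM_B = 1978
omega = 2*pi*RPM/60, so omega_A/omega_B = RPM_A / RPM_B
omega_A/omega_B = 673 / 1978
omega_A/omega_B = 673/1978

673/1978


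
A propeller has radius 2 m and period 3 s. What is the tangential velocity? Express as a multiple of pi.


Given: radius r = 2 m, period T = 3 s
Using v = 2*pi*r / T
v = 2*pi*2 / 3
v = 4*pi / 3
v = 4/3*pi m/s

4/3*pi m/s


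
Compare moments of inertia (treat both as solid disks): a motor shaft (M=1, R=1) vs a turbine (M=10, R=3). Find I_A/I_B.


Given: M1=1 kg, R1=1 m, M2=10 kg, R2=3 m
For a disk: I = (1/2)*M*R^2, so I_A/I_B = (M1*R1^2)/(M2*R2^2)
M1*R1^2 = 1*1 = 1
M2*R2^2 = 10*9 = 90
I_A/I_B = 1/90 = 1/90

1/90


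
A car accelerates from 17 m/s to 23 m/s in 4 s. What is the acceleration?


Given: initial velocity v0 = 17 m/s, final velocity v = 23 m/s, time t = 4 s
Using a = (v - v0) / t
a = (23 - 17) / 4
a = 6 / 4
a = 3/2 m/s^2

3/2 m/s^2


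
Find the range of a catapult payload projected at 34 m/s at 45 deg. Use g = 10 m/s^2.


Given: v0 = 34 m/s, theta = 45 deg, g = 10 m/s^2
sin(2*45) = sin(90) = 1
Using R = v0^2 * sin(2*theta) / g
R = 34^2 * 1 / 10
R = 1156 / 10
R = 578/5 m

578/5 m


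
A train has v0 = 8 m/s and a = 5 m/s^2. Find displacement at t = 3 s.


Given: v0 = 8 m/s, a = 5 m/s^2, t = 3 s
Using s = v0*t + (1/2)*a*t^2
s = 8*3 + (1/2)*5*3^2
s = 24 + (1/2)*45
s = 24 + 45/2
s = 93/2

93/2 m


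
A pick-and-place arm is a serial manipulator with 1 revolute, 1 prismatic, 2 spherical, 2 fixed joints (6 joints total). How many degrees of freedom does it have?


Given: serial robot with 1 revolute, 1 prismatic, 2 spherical, 2 fixed joints
DOF contribution per joint type: revolute=1, prismatic=1, spherical=3, fixed=0
DOF = 1*1 + 1*1 + 2*3 + 2*0
DOF = 8

8


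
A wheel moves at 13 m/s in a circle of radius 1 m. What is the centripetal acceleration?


Given: v = 13 m/s, r = 1 m
Using a_c = v^2 / r
a_c = 13^2 / 1
a_c = 169 / 1
a_c = 169 m/s^2

169 m/s^2


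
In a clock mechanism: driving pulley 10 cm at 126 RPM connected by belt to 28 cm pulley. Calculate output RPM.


Given: D1 = 10 cm, w1 = 126 RPM, D2 = 28 cm
Using D1*w1 = D2*w2
w2 = D1*w1 / D2
w2 = 10*126 / 28
w2 = 1260 / 28
w2 = 45 RPM

45 RPM


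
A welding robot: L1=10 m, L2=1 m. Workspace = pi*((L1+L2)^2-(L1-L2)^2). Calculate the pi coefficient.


Given: L1 = 10, L2 = 1
(L1+L2)^2 = (11)^2 = 121
(L1-L2)^2 = (9)^2 = 81
Difference = 121 - 81 = 40
This equals 4*L1*L2 = 4*10*1 = 40
Workspace area = 40*pi

40


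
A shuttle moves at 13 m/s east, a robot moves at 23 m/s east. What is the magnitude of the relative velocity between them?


Given: v_A = 13 m/s east, v_B = 23 m/s east
Both move in the same direction; relative speed = |v_A - v_B|
|13 - 23| = |-10|
= 10 m/s

10 m/s


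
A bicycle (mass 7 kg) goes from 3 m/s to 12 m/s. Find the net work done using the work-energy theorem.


Given: m = 7 kg, v0 = 3 m/s, v = 12 m/s
Using W = (1/2)*m*(v^2 - v0^2)
v^2 = 12^2 = 144
v0^2 = 3^2 = 9
v^2 - v0^2 = 144 - 9 = 135
W = (1/2)*7*135 = 945/2 J

945/2 J


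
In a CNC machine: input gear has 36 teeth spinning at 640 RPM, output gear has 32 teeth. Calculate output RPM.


Given: N1 = 36 teeth, w1 = 640 RPM, N2 = 32 teeth
Using N1*w1 = N2*w2
w2 = N1*w1 / N2
w2 = 36*640 / 32
w2 = 23040 / 32
w2 = 720 RPM

720 RPM


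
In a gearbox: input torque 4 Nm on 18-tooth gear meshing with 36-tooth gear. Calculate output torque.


Given: N1 = 18, N2 = 36, T1 = 4 Nm
Using T2/T1 = N2/N1
T2 = T1 * N2 / N1
T2 = 4 * 36 / 18
T2 = 144 / 18
T2 = 8 Nm

8 Nm


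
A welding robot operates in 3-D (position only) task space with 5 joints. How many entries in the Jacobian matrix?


Given: task space dimension = 3, joints = 5
Jacobian is a 3 x 5 matrix
Total entries = rows * columns
Total = 3 * 5
Total = 15

15


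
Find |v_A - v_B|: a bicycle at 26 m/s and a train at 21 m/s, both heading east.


Given: v_A = 26 m/s east, v_B = 21 m/s east
Both move in the same direction; relative speed = |v_A - v_B|
|26 - 21| = |5|
= 5 m/s

5 m/s


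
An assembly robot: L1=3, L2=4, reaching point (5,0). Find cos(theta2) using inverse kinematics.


Given: L1 = 3, L2 = 4, target (x, y) = (5, 0)
Using cos(theta2) = (x^2 + y^2 - L1^2 - L2^2) / (2*L1*L2)
x^2 + y^2 = 5^2 + 0 = 25
L1^2 + L2^2 = 9 + 16 = 25
Numerator = 25 - 25 = 0
Denominator = 2*3*4 = 24
cos(theta2) = 0/24 = 0

0


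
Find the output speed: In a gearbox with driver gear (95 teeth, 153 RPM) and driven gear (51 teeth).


Given: N1 = 95 teeth, w1 = 153 RPM, N2 = 51 teeth
Using N1*w1 = N2*w2
w2 = N1*w1 / N2
w2 = 95*153 / 51
w2 = 14535 / 51
w2 = 285 RPM

285 RPM


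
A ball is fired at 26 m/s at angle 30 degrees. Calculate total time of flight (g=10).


Given: v0 = 26 m/s, theta = 30 deg, g = 10 m/s^2
sin(30) = 1/2
Using T = 2*v0*sin(theta) / g
T = 2*26*1/2 / 10
T = 26 / 10
T = 13/5 s

13/5 s


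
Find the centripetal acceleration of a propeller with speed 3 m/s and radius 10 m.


Given: v = 3 m/s, r = 10 m
Using a_c = v^2 / r
a_c = 3^2 / 10
a_c = 9 / 10
a_c = 9/10 m/s^2

9/10 m/s^2


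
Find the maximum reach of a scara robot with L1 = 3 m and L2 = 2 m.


Given: L1 = 3 m, L2 = 2 m
For a 2-link planar arm, max reach = L1 + L2 (fully extended)
Max reach = 3 + 2
Max reach = 5 m

5 m


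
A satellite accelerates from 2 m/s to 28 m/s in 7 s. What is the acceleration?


Given: initial velocity v0 = 2 m/s, final velocity v = 28 m/s, time t = 7 s
Using a = (v - v0) / t
a = (28 - 2) / 7
a = 26 / 7
a = 26/7 m/s^2

26/7 m/s^2


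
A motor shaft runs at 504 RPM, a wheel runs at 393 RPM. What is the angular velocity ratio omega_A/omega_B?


Given: RPM_A = 504, RPM_B = 393
omega = 2*pi*RPM/60, so omega_A/omega_B = RPM_A / RPM_B
omega_A/omega_B = 504 / 393
omega_A/omega_B = 168/131

168/131


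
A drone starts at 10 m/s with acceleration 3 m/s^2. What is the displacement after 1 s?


Given: v0 = 10 m/s, a = 3 m/s^2, t = 1 s
Using s = v0*t + (1/2)*a*t^2
s = 10*1 + (1/2)*3*1^2
s = 10 + (1/2)*3
s = 10 + 3/2
s = 23/2

23/2 m


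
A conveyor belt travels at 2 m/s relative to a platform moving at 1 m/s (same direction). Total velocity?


Given: object velocity = 2 m/s, platform velocity = 1 m/s (same direction)
Using classical velocity addition: v_total = v_object + v_platform
v_total = 2 + 1
v_total = 3 m/s

3 m/s


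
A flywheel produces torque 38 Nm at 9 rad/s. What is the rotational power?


Given: tau = 38 Nm, omega = 9 rad/s
Using P = tau * omega
P = 38 * 9
P = 342 W

342 W


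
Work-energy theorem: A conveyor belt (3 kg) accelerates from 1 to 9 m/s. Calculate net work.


Given: m = 3 kg, v0 = 1 m/s, v = 9 m/s
Using W = (1/2)*m*(v^2 - v0^2)
v^2 = 9^2 = 81
v0^2 = 1^2 = 1
v^2 - v0^2 = 81 - 1 = 80
W = (1/2)*3*80 = 120 J

120 J


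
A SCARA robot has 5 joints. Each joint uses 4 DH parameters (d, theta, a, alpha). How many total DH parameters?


Given: 5 joints, 4 DH parameters per joint (d, theta, a, alpha)
Total DH parameters = number_of_joints * 4
Total = 5 * 4
Total = 20

20


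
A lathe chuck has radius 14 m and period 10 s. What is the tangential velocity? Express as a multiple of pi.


Given: radius r = 14 m, period T = 10 s
Using v = 2*pi*r / T
v = 2*pi*14 / 10
v = 28*pi / 10
v = 14/5*pi m/s

14/5*pi m/s


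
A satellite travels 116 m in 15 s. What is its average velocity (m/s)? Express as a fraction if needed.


Given: distance d = 116 m, time t = 15 s
Using v = d / t
v = 116 / 15
v = 116/15 m/s

116/15 m/s


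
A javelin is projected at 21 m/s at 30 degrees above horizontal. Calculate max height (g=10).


Given: v0 = 21 m/s, theta = 30 deg, g = 10 m/s^2
sin^2(30) = 1/4
Using H = v0^2 * sin^2(theta) / (2*g)
H = 21^2 * 1/4 / (2*10)
H = 441 * 1/4 / 20
H = 441/4 / 20
H = 441/80 m

441/80 m


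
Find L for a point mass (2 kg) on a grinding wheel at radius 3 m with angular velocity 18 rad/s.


Given: m = 2 kg, r = 3 m, omega = 18 rad/s
For a point mass: I = m*r^2
I = 2*3^2 = 2*9 = 18
L = I*omega = 18*18
L = 324 kg*m^2/s

324 kg*m^2/s


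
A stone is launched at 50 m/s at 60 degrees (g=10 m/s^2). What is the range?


Given: v0 = 50 m/s, theta = 60 deg, g = 10 m/s^2
sin(2*60) = sin(120) = sqrt(3)/2
Using R = v0^2 * sin(2*theta) / g
R = 50^2 * (sqrt(3)/2) / 10
R = 2500 * sqrt(3) / 20
R = 125*sqrt(3) m

125*sqrt(3) m


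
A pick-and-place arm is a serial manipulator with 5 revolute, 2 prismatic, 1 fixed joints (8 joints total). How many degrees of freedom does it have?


Given: serial robot with 5 revolute, 2 prismatic, 1 fixed joints
DOF contribution per joint type: revolute=1, prismatic=1, spherical=3, fixed=0
DOF = 5*1 + 2*1 + 1*0
DOF = 7

7


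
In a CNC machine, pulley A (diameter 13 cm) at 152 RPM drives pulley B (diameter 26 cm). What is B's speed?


Given: D1 = 13 cm, w1 = 152 RPM, D2 = 26 cm
Using D1*w1 = D2*w2
w2 = D1*w1 / D2
w2 = 13*152 / 26
w2 = 1976 / 26
w2 = 76 RPM

76 RPM


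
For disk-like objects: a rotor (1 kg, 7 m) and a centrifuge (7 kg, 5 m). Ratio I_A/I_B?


Given: M1=1 kg, R1=7 m, M2=7 kg, R2=5 m
For a disk: I = (1/2)*M*R^2, so I_A/I_B = (M1*R1^2)/(M2*R2^2)
M1*R1^2 = 1*49 = 49
M2*R2^2 = 7*25 = 175
I_A/I_B = 49/175 = 7/25

7/25


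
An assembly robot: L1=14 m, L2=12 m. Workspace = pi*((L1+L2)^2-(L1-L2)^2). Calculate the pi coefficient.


Given: L1 = 14, L2 = 12
(L1+L2)^2 = (26)^2 = 676
(L1-L2)^2 = (2)^2 = 4
Difference = 676 - 4 = 672
This equals 4*L1*L2 = 4*14*12 = 672
Workspace area = 672*pi

672


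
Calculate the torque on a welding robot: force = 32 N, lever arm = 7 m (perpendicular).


Given: F = 32 N, r = 7 m, angle = 90 deg (perpendicular)
Using tau = F * r * sin(90)
sin(90) = 1
tau = 32 * 7 * 1
tau = 224 Nm

224 Nm


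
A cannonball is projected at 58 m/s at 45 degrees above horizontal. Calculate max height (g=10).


Given: v0 = 58 m/s, theta = 45 deg, g = 10 m/s^2
sin^2(45) = 1/2
Using H = v0^2 * sin^2(theta) / (2*g)
H = 58^2 * 1/2 / (2*10)
H = 3364 * 1/2 / 20
H = 1682 / 20
H = 841/10 m

841/10 m


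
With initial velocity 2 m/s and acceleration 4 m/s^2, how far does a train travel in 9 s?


Given: v0 = 2 m/s, a = 4 m/s^2, t = 9 s
Using s = v0*t + (1/2)*a*t^2
s = 2*9 + (1/2)*4*9^2
s = 18 + (1/2)*324
s = 18 + 162
s = 180

180 m


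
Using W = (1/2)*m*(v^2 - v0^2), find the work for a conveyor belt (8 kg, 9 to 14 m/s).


Given: m = 8 kg, v0 = 9 m/s, v = 14 m/s
Using W = (1/2)*m*(v^2 - v0^2)
v^2 = 14^2 = 196
v0^2 = 9^2 = 81
v^2 - v0^2 = 196 - 81 = 115
W = (1/2)*8*115 = 460 J

460 J


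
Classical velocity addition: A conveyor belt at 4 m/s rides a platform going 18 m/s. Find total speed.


Given: object velocity = 4 m/s, platform velocity = 18 m/s (same direction)
Using classical velocity addition: v_total = v_object + v_platform
v_total = 4 + 18
v_total = 22 m/s

22 m/s


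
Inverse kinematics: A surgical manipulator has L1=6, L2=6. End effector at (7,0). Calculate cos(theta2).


Given: L1 = 6, L2 = 6, target (x, y) = (7, 0)
Using cos(theta2) = (x^2 + y^2 - L1^2 - L2^2) / (2*L1*L2)
x^2 + y^2 = 7^2 + 0 = 49
L1^2 + L2^2 = 36 + 36 = 72
Numerator = 49 - 72 = -23
Denominator = 2*6*6 = 72
cos(theta2) = -23/72 = -23/72

-23/72


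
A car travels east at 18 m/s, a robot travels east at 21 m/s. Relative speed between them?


Given: v_A = 18 m/s east, v_B = 21 m/s east
Both move in the same direction; relative speed = |v_A - v_B|
|18 - 21| = |-3|
= 3 m/s

3 m/s


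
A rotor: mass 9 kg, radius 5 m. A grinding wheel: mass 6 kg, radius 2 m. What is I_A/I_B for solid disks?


Given: M1=9 kg, R1=5 m, M2=6 kg, R2=2 m
For a disk: I = (1/2)*M*R^2, so I_A/I_B = (M1*R1^2)/(M2*R2^2)
M1*R1^2 = 9*25 = 225
M2*R2^2 = 6*4 = 24
I_A/I_B = 225/24 = 75/8

75/8


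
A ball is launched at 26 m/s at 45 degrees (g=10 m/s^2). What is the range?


Given: v0 = 26 m/s, theta = 45 deg, g = 10 m/s^2
sin(2*45) = sin(90) = 1
Using R = v0^2 * sin(2*theta) / g
R = 26^2 * 1 / 10
R = 676 / 10
R = 338/5 m

338/5 m


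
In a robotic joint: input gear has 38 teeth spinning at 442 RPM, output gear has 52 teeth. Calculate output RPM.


Given: N1 = 38 teeth, w1 = 442 RPM, N2 = 52 teeth
Using N1*w1 = N2*w2
w2 = N1*w1 / N2
w2 = 38*442 / 52
w2 = 16796 / 52
w2 = 323 RPM

323 RPM


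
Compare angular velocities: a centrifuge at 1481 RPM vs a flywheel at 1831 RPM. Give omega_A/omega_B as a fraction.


Given: RPM_A = 1481, RPM_B = 1831
omega = 2*pi*RPM/60, so omega_A/omega_B = RPM_A / RPM_B
omega_A/omega_B = 1481 / 1831
omega_A/omega_B = 1481/1831

1481/1831


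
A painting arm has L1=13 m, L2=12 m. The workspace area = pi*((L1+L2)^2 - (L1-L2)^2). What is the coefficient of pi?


Given: L1 = 13, L2 = 12
(L1+L2)^2 = (25)^2 = 625
(L1-L2)^2 = (1)^2 = 1
Difference = 625 - 1 = 624
This equals 4*L1*L2 = 4*13*12 = 624
Workspace area = 624*pi

624


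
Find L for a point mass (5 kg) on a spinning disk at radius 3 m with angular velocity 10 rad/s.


Given: m = 5 kg, r = 3 m, omega = 10 rad/s
For a point mass: I = m*r^2
I = 5*3^2 = 5*9 = 45
L = I*omega = 45*10
L = 450 kg*m^2/s

450 kg*m^2/s


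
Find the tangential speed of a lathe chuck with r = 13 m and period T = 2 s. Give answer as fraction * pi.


Given: radius r = 13 m, period T = 2 s
Using v = 2*pi*r / T
v = 2*pi*13 / 2
v = 26*pi / 2
v = 13*pi m/s

13*pi m/s


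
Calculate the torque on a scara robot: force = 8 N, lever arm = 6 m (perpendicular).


Given: F = 8 N, r = 6 m, angle = 90 deg (perpendicular)
Using tau = F * r * sin(90)
sin(90) = 1
tau = 8 * 6 * 1
tau = 48 Nm

48 Nm


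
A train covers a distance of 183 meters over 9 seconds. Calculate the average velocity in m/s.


Given: distance d = 183 m, time t = 9 s
Using v = d / t
v = 183 / 9
v = 61/3 m/s

61/3 m/s


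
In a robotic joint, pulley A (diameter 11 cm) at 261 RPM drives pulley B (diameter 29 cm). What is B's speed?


Given: D1 = 11 cm, w1 = 261 RPM, D2 = 29 cm
Using D1*w1 = D2*w2
w2 = D1*w1 / D2
w2 = 11*261 / 29
w2 = 2871 / 29
w2 = 99 RPM

99 RPM


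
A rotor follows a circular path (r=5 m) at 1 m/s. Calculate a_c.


Given: v = 1 m/s, r = 5 m
Using a_c = v^2 / r
a_c = 1^2 / 5
a_c = 1 / 5
a_c = 1/5 m/s^2

1/5 m/s^2


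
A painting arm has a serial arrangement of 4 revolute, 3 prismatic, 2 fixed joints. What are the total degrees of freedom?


Given: serial robot with 4 revolute, 3 prismatic, 2 fixed joints
DOF contribution per joint type: revolute=1, prismatic=1, spherical=3, fixed=0
DOF = 4*1 + 3*1 + 2*0
DOF = 7

7


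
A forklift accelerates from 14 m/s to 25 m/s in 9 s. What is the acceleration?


Given: initial velocity v0 = 14 m/s, final velocity v = 25 m/s, time t = 9 s
Using a = (v - v0) / t
a = (25 - 14) / 9
a = 11 / 9
a = 11/9 m/s^2

11/9 m/s^2


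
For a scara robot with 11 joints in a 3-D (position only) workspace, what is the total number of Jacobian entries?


Given: task space dimension = 3, joints = 11
Jacobian is a 3 x 11 matrix
Total entries = rows * columns
Total = 3 * 11
Total = 33

33


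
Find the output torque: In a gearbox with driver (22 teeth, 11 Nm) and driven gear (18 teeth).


Given: N1 = 22, N2 = 18, T1 = 11 Nm
Using T2/T1 = N2/N1
T2 = T1 * N2 / N1
T2 = 11 * 18 / 22
T2 = 198 / 22
T2 = 9 Nm

9 Nm


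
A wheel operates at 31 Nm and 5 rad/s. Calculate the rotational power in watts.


Given: tau = 31 Nm, omega = 5 rad/s
Using P = tau * omega
P = 31 * 5
P = 155 W

155 W


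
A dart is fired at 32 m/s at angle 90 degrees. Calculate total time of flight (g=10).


Given: v0 = 32 m/s, theta = 90 deg, g = 10 m/s^2
sin(90) = 1
Using T = 2*v0*sin(theta) / g
T = 2*32*1 / 10
T = 64 / 10
T = 32/5 s

32/5 s


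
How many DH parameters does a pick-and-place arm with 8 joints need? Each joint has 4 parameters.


Given: 8 joints, 4 DH parameters per joint (d, theta, a, alpha)
Total DH parameters = number_of_joints * 4
Total = 8 * 4
Total = 32

32


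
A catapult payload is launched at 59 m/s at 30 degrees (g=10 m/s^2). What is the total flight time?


Given: v0 = 59 m/s, theta = 30 deg, g = 10 m/s^2
sin(30) = 1/2
Using T = 2*v0*sin(theta) / g
T = 2*59*1/2 / 10
T = 59 / 10
T = 59/10 s

59/10 s


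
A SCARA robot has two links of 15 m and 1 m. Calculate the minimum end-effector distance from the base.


Given: L1 = 15 m, L2 = 1 m
For a 2-link planar arm, min reach = |L1 - L2| (second link folded back)
Min reach = |15 - 1|
Min reach = 14 m

14 m


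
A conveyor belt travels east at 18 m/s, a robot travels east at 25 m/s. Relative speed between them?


Given: v_A = 18 m/s east, v_B = 25 m/s east
Both move in the same direction; relative speed = |v_A - v_B|
|18 - 25| = |-7|
= 7 m/s

7 m/s


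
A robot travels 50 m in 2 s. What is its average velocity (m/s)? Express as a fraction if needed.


Given: distance d = 50 m, time t = 2 s
Using v = d / t
v = 50 / 2
v = 25 m/s

25 m/s


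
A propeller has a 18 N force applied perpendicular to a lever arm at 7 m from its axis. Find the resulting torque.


Given: F = 18 N, r = 7 m, angle = 90 deg (perpendicular)
Using tau = F * r * sin(90)
sin(90) = 1
tau = 18 * 7 * 1
tau = 126 Nm

126 Nm


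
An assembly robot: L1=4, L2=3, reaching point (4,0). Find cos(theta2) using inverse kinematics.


Given: L1 = 4, L2 = 3, target (x, y) = (4, 0)
Using cos(theta2) = (x^2 + y^2 - L1^2 - L2^2) / (2*L1*L2)
x^2 + y^2 = 4^2 + 0 = 16
L1^2 + L2^2 = 16 + 9 = 25
Numerator = 16 - 25 = -9
Denominator = 2*4*3 = 24
cos(theta2) = -9/24 = -3/8

-3/8


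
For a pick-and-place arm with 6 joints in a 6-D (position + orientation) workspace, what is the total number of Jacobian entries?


Given: task space dimension = 6, joints = 6
Jacobian is a 6 x 6 matrix
Total entries = rows * columns
Total = 6 * 6
Total = 36

36


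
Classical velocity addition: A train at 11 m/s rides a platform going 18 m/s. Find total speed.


Given: object velocity = 11 m/s, platform velocity = 18 m/s (same direction)
Using classical velocity addition: v_total = v_object + v_platform
v_total = 11 + 18
v_total = 29 m/s

29 m/s


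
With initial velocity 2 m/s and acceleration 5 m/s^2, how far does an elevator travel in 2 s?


Given: v0 = 2 m/s, a = 5 m/s^2, t = 2 s
Using s = v0*t + (1/2)*a*t^2
s = 2*2 + (1/2)*5*2^2
s = 4 + (1/2)*20
s = 4 + 10
s = 14

14 m


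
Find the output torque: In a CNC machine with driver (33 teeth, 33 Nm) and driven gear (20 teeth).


Given: N1 = 33, N2 = 20, T1 = 33 Nm
Using T2/T1 = N2/N1
T2 = T1 * N2 / N1
T2 = 33 * 20 / 33
T2 = 660 / 33
T2 = 20 Nm

20 Nm


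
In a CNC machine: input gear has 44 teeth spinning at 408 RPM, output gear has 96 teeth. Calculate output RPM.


Given: N1 = 44 teeth, w1 = 408 RPM, N2 = 96 teeth
Using N1*w1 = N2*w2
w2 = N1*w1 / N2
w2 = 44*408 / 96
w2 = 17952 / 96
w2 = 187 RPM

187 RPM


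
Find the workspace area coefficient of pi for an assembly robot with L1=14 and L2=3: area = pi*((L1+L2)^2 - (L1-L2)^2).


Given: L1 = 14, L2 = 3
(L1+L2)^2 = (17)^2 = 289
(L1-L2)^2 = (11)^2 = 121
Difference = 289 - 121 = 168
This equals 4*L1*L2 = 4*14*3 = 168
Workspace area = 168*pi

168


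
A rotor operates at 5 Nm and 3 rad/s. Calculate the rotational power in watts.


Given: tau = 5 Nm, omega = 3 rad/s
Using P = tau * omega
P = 5 * 3
P = 15 W

15 W


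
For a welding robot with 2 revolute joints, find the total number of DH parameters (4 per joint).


Given: 2 joints, 4 DH parameters per joint (d, theta, a, alpha)
Total DH parameters = number_of_joints * 4
Total = 2 * 4
Total = 8

8


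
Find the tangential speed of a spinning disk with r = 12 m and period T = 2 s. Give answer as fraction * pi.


Given: radius r = 12 m, period T = 2 s
Using v = 2*pi*r / T
v = 2*pi*12 / 2
v = 24*pi / 2
v = 12*pi m/s

12*pi m/s


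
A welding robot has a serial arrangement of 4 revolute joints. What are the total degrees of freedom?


Given: serial robot with 4 revolute joints
DOF contribution per joint type: revolute=1, prismatic=1, spherical=3, fixed=0
DOF = 4*1
DOF = 4

4
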